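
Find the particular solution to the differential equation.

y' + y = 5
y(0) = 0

General solution: y = 5 + Ce^(-x)
Applying y(0) = 0: C = 0 - 5 = -5
Particular solution: y = 5 - 5e^(-x)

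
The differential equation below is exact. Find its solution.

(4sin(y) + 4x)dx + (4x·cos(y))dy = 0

Verify exactness: ∂M/∂y = ∂N/∂x ✓
Find F(x,y) such that ∂F/∂x = M, ∂F/∂y = N
Solution: 4x·sin(y) + 2x² = C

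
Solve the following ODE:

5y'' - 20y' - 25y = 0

Characteristic equation: 5r² - 20r - 25 = 0
Divide by 5: r² - 4r - 5 = 0
Roots: r = 5, -1 (distinct real)
General solution: y = C₁e^(5x) + C₂e^(-x)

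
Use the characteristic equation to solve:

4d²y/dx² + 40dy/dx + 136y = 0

Characteristic equation: 4r² + 40r + 136 = 0
Divide by 4: r² + 10r + 34 = 0
Roots: r = -5 ± 3i (complex conjugates)
General solution: y = e^(-5x)(C₁cos(3x) + C₂sin(3x))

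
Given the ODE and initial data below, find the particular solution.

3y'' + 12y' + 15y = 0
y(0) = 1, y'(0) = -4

General solution: y = e^(-2x)(C₁cos(x) + C₂sin(x))
Complex roots r = -2 ± i
Applying ICs: C₁ = 1, C₂ = -2
Particular solution: y = e^(-2x)(cos(x) - 2sin(x))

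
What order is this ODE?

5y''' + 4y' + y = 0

The order is 3 (highest derivative is of order 3).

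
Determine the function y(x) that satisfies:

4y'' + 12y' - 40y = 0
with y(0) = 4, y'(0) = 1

General solution: y = C₁e^(2x) + C₂e^(-5x)
Applying ICs: C₁ = 3, C₂ = 1
Particular solution: y = 3e^(2x) + e^(-5x)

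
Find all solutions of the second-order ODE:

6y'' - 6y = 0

Characteristic equation: 6r² - 6 = 0
Divide by 6: r² - 1 = 0
Roots: r = 1, -1 (distinct real)
General solution: y = C₁e^x + C₂e^(-x)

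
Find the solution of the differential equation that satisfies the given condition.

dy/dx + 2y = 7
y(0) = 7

General solution: y = 7/2 + Ce^(-2x)
Applying y(0) = 7: C = 7 - 7/2 = 7/2
Particular solution: y = 7/2 + (7/2)e^(-2x)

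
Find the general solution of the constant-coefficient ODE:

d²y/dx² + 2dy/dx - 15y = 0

Characteristic equation: r² + 2r - 15 = 0
Roots: r = 3, -5 (distinct real)
General solution: y = C₁e^(3x) + C₂e^(-5x)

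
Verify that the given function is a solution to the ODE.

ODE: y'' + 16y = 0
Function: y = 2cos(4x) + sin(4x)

Verification:
y'' = -32cos(4x) - 16sin(4x)
y'' + 16y = 0 ✓

Yes, it is a solution.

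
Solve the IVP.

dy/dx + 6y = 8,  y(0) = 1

General solution: y = 4/3 + Ce^(-6x)
Applying y(0) = 1: C = 1 - 4/3 = -1/3
Particular solution: y = 4/3 - (1/3)e^(-6x)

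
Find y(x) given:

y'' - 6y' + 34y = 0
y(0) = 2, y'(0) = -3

General solution: y = e^(3x)(C₁cos(5x) + C₂sin(5x))
Complex roots r = 3 ± 5i
Applying ICs: C₁ = 2, C₂ = -9/5
Particular solution: y = e^(3x)(2cos(5x) - (9/5)sin(5x))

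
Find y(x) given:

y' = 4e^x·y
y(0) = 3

General solution: y = Ce^(4e^x)
Applying IC y(0) = 3:
Particular solution: y = 3e^(4(e^x - 1))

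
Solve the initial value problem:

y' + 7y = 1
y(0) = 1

General solution: y = 1/7 + Ce^(-7x)
Applying y(0) = 1: C = 1 - 1/7 = 6/7
Particular solution: y = 1/7 + (6/7)e^(-7x)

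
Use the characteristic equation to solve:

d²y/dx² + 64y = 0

Characteristic equation: r² + 64 = 0
Roots: r = ±8i (complex conjugates)
General solution: y = C₁cos(8x) + C₂sin(8x)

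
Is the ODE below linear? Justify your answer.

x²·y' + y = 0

Yes. Linear (y and its derivatives appear to the first power only, no products of y terms)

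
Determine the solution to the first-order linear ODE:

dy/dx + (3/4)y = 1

Using integrating factor method:

General solution: y = 4/3 + Ce^(-3x/4)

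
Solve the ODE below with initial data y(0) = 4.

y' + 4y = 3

General solution: y = 3/4 + Ce^(-4x)
Applying y(0) = 4: C = 4 - 3/4 = 13/4
Particular solution: y = 3/4 + (13/4)e^(-4x)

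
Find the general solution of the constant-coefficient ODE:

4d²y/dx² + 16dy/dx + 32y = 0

Characteristic equation: 4r² + 16r + 32 = 0
Divide by 4: r² + 4r + 8 = 0
Roots: r = -2 ± 2i (complex conjugates)
General solution: y = e^(-2x)(C₁cos(2x) + C₂sin(2x))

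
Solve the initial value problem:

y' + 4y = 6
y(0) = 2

General solution: y = 3/2 + Ce^(-4x)
Applying y(0) = 2: C = 2 - 3/2 = 1/2
Particular solution: y = 3/2 + (1/2)e^(-4x)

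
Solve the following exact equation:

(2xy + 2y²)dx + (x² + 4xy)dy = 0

Verify exactness: ∂M/∂y = ∂N/∂x ✓
Find F(x,y) such that ∂F/∂x = M, ∂F/∂y = N
Solution: x²y + 2xy² = C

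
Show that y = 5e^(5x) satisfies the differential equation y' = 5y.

Verification:
y = 5e^(5x)
y' = 25e^(5x)
5y = 25e^(5x)
y' = 5y ✓

Yes, it is a solution.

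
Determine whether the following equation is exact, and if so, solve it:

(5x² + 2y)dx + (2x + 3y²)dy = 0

Verify exactness: ∂M/∂y = ∂N/∂x ✓
Find F(x,y) such that ∂F/∂x = M, ∂F/∂y = N
Solution: 5x³/3 + 2xy + y³ = C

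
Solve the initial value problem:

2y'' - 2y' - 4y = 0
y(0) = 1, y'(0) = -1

General solution: y = C₁e^(2x) + C₂e^(-x)
Applying ICs: C₁ = 0, C₂ = 1
Particular solution: y = e^(-x)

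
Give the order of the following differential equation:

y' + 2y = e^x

The order is 1 (highest derivative is of order 1).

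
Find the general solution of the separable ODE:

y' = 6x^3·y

Separating variables and integrating:
ln|y| = 3x^4/2 + C

General solution: y = Ce^(3x^4/2)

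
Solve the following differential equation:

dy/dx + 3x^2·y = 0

Using integrating factor method:

General solution: y = Ce^(-x^3)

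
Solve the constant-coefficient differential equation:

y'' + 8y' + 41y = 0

Characteristic equation: r² + 8r + 41 = 0
Roots: r = -4 ± 5i (complex conjugates)
General solution: y = e^(-4x)(C₁cos(5x) + C₂sin(5x))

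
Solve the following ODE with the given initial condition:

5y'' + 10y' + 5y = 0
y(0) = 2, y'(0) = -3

General solution: y = (C₁ + C₂x)e^(-x)
Repeated root r = -1
Applying ICs: C₁ = 2, C₂ = -1
Particular solution: y = (2 - x)e^(-x)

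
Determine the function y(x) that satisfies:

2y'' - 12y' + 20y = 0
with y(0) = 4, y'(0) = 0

General solution: y = e^(3x)(C₁cos(x) + C₂sin(x))
Complex roots r = 3 ± i
Applying ICs: C₁ = 4, C₂ = -12
Particular solution: y = e^(3x)(4cos(x) - 12sin(x))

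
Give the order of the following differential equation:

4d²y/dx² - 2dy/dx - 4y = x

The order is 2 (highest derivative is of order 2).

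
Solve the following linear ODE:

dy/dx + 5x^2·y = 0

Using integrating factor method:

General solution: y = Ce^(-5x^3/3)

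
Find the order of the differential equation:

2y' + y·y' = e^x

The order is 1 (highest derivative is of order 1).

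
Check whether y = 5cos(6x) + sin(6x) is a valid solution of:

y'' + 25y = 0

Verification:
y'' = -180cos(6x) - 36sin(6x)
y'' + 25y ≠ 0 (frequency mismatch: got 36 instead of 25)

No, it is not a solution.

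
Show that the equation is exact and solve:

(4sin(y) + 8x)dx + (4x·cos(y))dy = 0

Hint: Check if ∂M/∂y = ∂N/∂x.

Verify exactness: ∂M/∂y = ∂N/∂x ✓
Find F(x,y) such that ∂F/∂x = M, ∂F/∂y = N
Solution: 4x·sin(y) + 4x² = C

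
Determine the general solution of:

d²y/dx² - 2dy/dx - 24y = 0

Characteristic equation: r² - 2r - 24 = 0
Roots: r = 6, -4 (distinct real)
General solution: y = C₁e^(6x) + C₂e^(-4x)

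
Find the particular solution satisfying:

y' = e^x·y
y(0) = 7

General solution: y = Ce^(e^x)
Applying IC y(0) = 7:
Particular solution: y = 7e^(e^x - 1)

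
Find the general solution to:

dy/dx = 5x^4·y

Separating variables and integrating:
ln|y| = x^5 + C

General solution: y = Ce^(x^5)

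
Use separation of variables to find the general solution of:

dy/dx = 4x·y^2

Separating variables and integrating:
-1/y = 2x^2 + C

General solution: y^-1 = -2x^2 + C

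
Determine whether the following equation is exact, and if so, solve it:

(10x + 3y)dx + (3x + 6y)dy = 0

Verify exactness: ∂M/∂y = ∂N/∂x ✓
Find F(x,y) such that ∂F/∂x = M, ∂F/∂y = N
Solution: 5x² + 3xy + 3y² = C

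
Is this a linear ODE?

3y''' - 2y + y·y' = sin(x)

No. Nonlinear (product y·y')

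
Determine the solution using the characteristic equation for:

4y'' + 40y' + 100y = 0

Characteristic equation: 4r² + 40r + 100 = 0
Divide by 4: r² + 10r + 25 = 0
Factored: (r + 5)² = 0
Repeated root: r = -5
General solution: y = (C₁ + C₂x)e^(-5x)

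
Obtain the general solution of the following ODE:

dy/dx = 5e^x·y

Separating variables and integrating:
ln|y| = 5e^x + C

General solution: y = Ce^(5e^x)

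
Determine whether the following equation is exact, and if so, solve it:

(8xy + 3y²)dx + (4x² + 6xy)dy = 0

Verify exactness: ∂M/∂y = ∂N/∂x ✓
Find F(x,y) such that ∂F/∂x = M, ∂F/∂y = N
Solution: 4x²y + 3xy² = C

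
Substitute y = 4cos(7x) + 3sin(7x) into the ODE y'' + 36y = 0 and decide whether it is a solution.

Verification:
y'' = -196cos(7x) - 147sin(7x)
y'' + 36y ≠ 0 (frequency mismatch: got 49 instead of 36)

No, it is not a solution.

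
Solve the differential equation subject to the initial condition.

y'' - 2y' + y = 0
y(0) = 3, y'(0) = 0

General solution: y = (C₁ + C₂x)e^x
Repeated root r = 1
Applying ICs: C₁ = 3, C₂ = -3
Particular solution: y = (3 - 3x)e^x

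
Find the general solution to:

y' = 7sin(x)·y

Separating variables and integrating:
ln|y| = -7cos(x) + C

General solution: y = Ce^(-7cos(x))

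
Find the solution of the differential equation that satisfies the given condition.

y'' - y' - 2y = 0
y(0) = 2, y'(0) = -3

General solution: y = C₁e^(2x) + C₂e^(-x)
Applying ICs: C₁ = -1/3, C₂ = 7/3
Particular solution: y = -(1/3)e^(2x) + (7/3)e^(-x)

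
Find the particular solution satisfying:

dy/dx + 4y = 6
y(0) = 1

General solution: y = 3/2 + Ce^(-4x)
Applying y(0) = 1: C = 1 - 3/2 = -1/2
Particular solution: y = 3/2 - (1/2)e^(-4x)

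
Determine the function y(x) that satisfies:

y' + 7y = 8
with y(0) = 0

General solution: y = 8/7 + Ce^(-7x)
Applying y(0) = 0: C = 0 - 8/7 = -8/7
Particular solution: y = 8/7 - (8/7)e^(-7x)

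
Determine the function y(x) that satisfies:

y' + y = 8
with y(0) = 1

General solution: y = 8 + Ce^(-x)
Applying y(0) = 1: C = 1 - 8 = -7
Particular solution: y = 8 - 7e^(-x)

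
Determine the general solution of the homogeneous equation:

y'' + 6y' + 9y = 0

Characteristic equation: r² + 6r + 9 = 0
Factored: (r + 3)² = 0
Repeated root: r = -3
General solution: y = (C₁ + C₂x)e^(-3x)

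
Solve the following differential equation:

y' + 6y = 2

Using integrating factor method:

General solution: y = 1/3 + Ce^(-6x)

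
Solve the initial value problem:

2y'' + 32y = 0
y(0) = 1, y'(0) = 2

General solution: y = C₁cos(4x) + C₂sin(4x)
Complex roots r = ±4i
Applying ICs: C₁ = 1, C₂ = 1/2
Particular solution: y = cos(4x) + (1/2)sin(4x)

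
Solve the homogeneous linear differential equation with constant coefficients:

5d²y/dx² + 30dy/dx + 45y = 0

Characteristic equation: 5r² + 30r + 45 = 0
Divide by 5: r² + 6r + 9 = 0
Factored: (r + 3)² = 0
Repeated root: r = -3
General solution: y = (C₁ + C₂x)e^(-3x)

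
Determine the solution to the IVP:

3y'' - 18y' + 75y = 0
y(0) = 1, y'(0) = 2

General solution: y = e^(3x)(C₁cos(4x) + C₂sin(4x))
Complex roots r = 3 ± 4i
Applying ICs: C₁ = 1, C₂ = -1/4
Particular solution: y = e^(3x)(cos(4x) - (1/4)sin(4x))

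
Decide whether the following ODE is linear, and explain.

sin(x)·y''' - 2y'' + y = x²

Linear (y and its derivatives appear to the first power only, no products of y terms)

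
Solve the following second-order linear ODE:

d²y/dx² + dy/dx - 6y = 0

Characteristic equation: r² + r - 6 = 0
Roots: r = 2, -3 (distinct real)
General solution: y = C₁e^(2x) + C₂e^(-3x)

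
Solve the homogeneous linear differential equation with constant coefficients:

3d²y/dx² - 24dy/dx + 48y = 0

Characteristic equation: 3r² - 24r + 48 = 0
Divide by 3: r² - 8r + 16 = 0
Factored: (r - 4)² = 0
Repeated root: r = 4
General solution: y = (C₁ + C₂x)e^(4x)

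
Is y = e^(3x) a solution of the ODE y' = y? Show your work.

Verification:
y = e^(3x)
y' = 3e^(3x)
But y = e^(3x)
y' ≠ y — the derivative does not match

No, it is not a solution.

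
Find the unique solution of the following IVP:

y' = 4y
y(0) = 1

General solution: y = Ce^(4x)
Applying IC y(0) = 1:
Particular solution: y = e^(4x)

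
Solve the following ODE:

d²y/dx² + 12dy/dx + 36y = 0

Characteristic equation: r² + 12r + 36 = 0
Factored: (r + 6)² = 0
Repeated root: r = -6
General solution: y = (C₁ + C₂x)e^(-6x)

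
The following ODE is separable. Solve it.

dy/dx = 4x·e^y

Separating variables and integrating:
-e^(-y) = 2x² + C

General solution: y = -ln(C - 2x²)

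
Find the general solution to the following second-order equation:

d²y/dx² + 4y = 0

Characteristic equation: r² + 4 = 0
Roots: r = ±2i (complex conjugates)
General solution: y = C₁cos(2x) + C₂sin(2x)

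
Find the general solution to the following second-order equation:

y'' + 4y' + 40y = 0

Characteristic equation: r² + 4r + 40 = 0
Roots: r = -2 ± 6i (complex conjugates)
General solution: y = e^(-2x)(C₁cos(6x) + C₂sin(6x))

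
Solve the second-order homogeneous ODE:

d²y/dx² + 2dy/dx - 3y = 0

Characteristic equation: r² + 2r - 3 = 0
Roots: r = 1, -3 (distinct real)
General solution: y = C₁e^x + C₂e^(-3x)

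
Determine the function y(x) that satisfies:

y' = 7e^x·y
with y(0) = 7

General solution: y = Ce^(7e^x)
Applying IC y(0) = 7:
Particular solution: y = 7e^(7(e^x - 1))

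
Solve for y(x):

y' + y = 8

Using integrating factor method:

General solution: y = 8 + Ce^(-x)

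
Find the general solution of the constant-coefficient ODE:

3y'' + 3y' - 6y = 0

Characteristic equation: 3r² + 3r - 6 = 0
Divide by 3: r² + r - 2 = 0
Roots: r = 1, -2 (distinct real)
General solution: y = C₁e^x + C₂e^(-2x)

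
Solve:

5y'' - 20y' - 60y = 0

Characteristic equation: 5r² - 20r - 60 = 0
Divide by 5: r² - 4r - 12 = 0
Roots: r = 6, -2 (distinct real)
General solution: y = C₁e^(6x) + C₂e^(-2x)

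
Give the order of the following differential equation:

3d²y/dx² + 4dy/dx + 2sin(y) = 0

The order is 2 (highest derivative is of order 2).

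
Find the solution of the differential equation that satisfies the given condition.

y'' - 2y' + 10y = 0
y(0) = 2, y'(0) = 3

General solution: y = e^x(C₁cos(3x) + C₂sin(3x))
Complex roots r = 1 ± 3i
Applying ICs: C₁ = 2, C₂ = 1/3
Particular solution: y = e^x(2cos(3x) + (1/3)sin(3x))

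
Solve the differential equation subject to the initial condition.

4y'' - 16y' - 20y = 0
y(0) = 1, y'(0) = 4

General solution: y = C₁e^(5x) + C₂e^(-x)
Applying ICs: C₁ = 5/6, C₂ = 1/6
Particular solution: y = (5/6)e^(5x) + (1/6)e^(-x)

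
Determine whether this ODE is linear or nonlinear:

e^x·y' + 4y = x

Linear (y and its derivatives appear to the first power only, no products of y terms)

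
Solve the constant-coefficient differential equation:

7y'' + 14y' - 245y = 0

Characteristic equation: 7r² + 14r - 245 = 0
Divide by 7: r² + 2r - 35 = 0
Roots: r = 5, -7 (distinct real)
General solution: y = C₁e^(5x) + C₂e^(-7x)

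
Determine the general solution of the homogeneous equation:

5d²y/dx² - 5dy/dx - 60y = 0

Characteristic equation: 5r² - 5r - 60 = 0
Divide by 5: r² - r - 12 = 0
Roots: r = 4, -3 (distinct real)
General solution: y = C₁e^(4x) + C₂e^(-3x)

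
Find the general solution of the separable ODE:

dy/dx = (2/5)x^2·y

Separating variables and integrating:
ln|y| = 2x^3/15 + C

General solution: y = Ce^(2x^3/15)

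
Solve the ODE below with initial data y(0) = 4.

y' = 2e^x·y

General solution: y = Ce^(2e^x)
Applying IC y(0) = 4:
Particular solution: y = 4e^(2(e^x - 1))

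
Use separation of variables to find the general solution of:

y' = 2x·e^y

Separating variables and integrating:
-e^(-y) = x² + C

General solution: y = -ln(C - x²)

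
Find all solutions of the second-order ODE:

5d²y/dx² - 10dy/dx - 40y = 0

Characteristic equation: 5r² - 10r - 40 = 0
Divide by 5: r² - 2r - 8 = 0
Roots: r = 4, -2 (distinct real)
General solution: y = C₁e^(4x) + C₂e^(-2x)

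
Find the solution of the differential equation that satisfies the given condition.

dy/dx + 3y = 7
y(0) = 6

General solution: y = 7/3 + Ce^(-3x)
Applying y(0) = 6: C = 6 - 7/3 = 11/3
Particular solution: y = 7/3 + (11/3)e^(-3x)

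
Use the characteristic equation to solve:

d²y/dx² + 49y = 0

Characteristic equation: r² + 49 = 0
Roots: r = ±7i (complex conjugates)
General solution: y = C₁cos(7x) + C₂sin(7x)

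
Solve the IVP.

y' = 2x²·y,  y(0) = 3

General solution: y = Ce^(2x³/3)
Applying IC y(0) = 3:
Particular solution: y = 3e^(2x³/3)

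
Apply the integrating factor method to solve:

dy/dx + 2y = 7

Using integrating factor method:

General solution: y = 7/2 + Ce^(-2x)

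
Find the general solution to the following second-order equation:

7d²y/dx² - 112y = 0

Characteristic equation: 7r² - 112 = 0
Divide by 7: r² - 16 = 0
Roots: r = 4, -4 (distinct real)
General solution: y = C₁e^(4x) + C₂e^(-4x)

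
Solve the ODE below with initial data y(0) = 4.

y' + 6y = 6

General solution: y = 1 + Ce^(-6x)
Applying y(0) = 4: C = 4 - 1 = 3
Particular solution: y = 1 + 3e^(-6x)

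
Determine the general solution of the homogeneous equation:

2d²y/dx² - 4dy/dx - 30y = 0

Characteristic equation: 2r² - 4r - 30 = 0
Divide by 2: r² - 2r - 15 = 0
Roots: r = 5, -3 (distinct real)
General solution: y = C₁e^(5x) + C₂e^(-3x)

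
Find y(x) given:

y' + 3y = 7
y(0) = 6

General solution: y = 7/3 + Ce^(-3x)
Applying y(0) = 6: C = 6 - 7/3 = 11/3
Particular solution: y = 7/3 + (11/3)e^(-3x)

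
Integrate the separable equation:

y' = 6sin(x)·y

Separating variables and integrating:
ln|y| = -6cos(x) + C

General solution: y = Ce^(-6cos(x))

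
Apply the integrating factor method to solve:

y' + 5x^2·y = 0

Using integrating factor method:

General solution: y = Ce^(-5x^3/3)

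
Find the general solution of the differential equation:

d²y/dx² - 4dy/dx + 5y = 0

Characteristic equation: r² - 4r + 5 = 0
Roots: r = 2 ± i (complex conjugates)
General solution: y = e^(2x)(C₁cos(x) + C₂sin(x))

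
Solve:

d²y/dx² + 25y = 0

Characteristic equation: r² + 25 = 0
Roots: r = ±5i (complex conjugates)
General solution: y = C₁cos(5x) + C₂sin(5x)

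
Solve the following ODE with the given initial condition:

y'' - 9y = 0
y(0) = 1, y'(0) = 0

General solution: y = C₁e^(3x) + C₂e^(-3x)
Applying ICs: C₁ = 1/2, C₂ = 1/2
Particular solution: y = (1/2)e^(3x) + (1/2)e^(-3x)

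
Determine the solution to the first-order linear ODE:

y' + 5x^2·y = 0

Using integrating factor method:

General solution: y = Ce^(-5x^3/3)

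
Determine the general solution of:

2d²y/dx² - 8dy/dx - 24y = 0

Characteristic equation: 2r² - 8r - 24 = 0
Divide by 2: r² - 4r - 12 = 0
Roots: r = 6, -2 (distinct real)
General solution: y = C₁e^(6x) + C₂e^(-2x)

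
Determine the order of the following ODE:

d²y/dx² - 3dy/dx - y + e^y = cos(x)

The order is 2 (highest derivative is of order 2).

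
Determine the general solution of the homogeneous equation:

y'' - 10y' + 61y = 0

Characteristic equation: r² - 10r + 61 = 0
Roots: r = 5 ± 6i (complex conjugates)
General solution: y = e^(5x)(C₁cos(6x) + C₂sin(6x))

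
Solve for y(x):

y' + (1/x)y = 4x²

Using integrating factor method:

General solution: y = x^3 + C/x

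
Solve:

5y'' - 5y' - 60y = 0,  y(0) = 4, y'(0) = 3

General solution: y = C₁e^(4x) + C₂e^(-3x)
Applying ICs: C₁ = 15/7, C₂ = 13/7
Particular solution: y = (15/7)e^(4x) + (13/7)e^(-3x)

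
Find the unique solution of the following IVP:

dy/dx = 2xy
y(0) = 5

General solution: y = Ce^(x²)
Applying IC y(0) = 5:
Particular solution: y = 5e^(x²)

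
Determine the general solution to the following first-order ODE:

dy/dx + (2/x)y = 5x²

Using integrating factor method:

General solution: y = x^3 + Cx^(-2)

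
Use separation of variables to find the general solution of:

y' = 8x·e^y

Separating variables and integrating:
-e^(-y) = 4x² + C

General solution: y = -ln(C - 4x²)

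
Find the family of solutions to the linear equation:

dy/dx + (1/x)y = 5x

Using integrating factor method:

General solution: y = (5/3)x^2 + C/x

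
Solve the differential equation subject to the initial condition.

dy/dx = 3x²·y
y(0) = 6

General solution: y = Ce^(x³)
Applying IC y(0) = 6:
Particular solution: y = 6e^(x³)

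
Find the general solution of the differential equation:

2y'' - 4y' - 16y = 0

Characteristic equation: 2r² - 4r - 16 = 0
Divide by 2: r² - 2r - 8 = 0
Roots: r = 4, -2 (distinct real)
General solution: y = C₁e^(4x) + C₂e^(-2x)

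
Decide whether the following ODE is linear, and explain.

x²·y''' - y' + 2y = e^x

Linear (y and its derivatives appear to the first power only, no products of y terms)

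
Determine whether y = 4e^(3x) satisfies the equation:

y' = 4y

Verification:
y = 4e^(3x)
y' = 12e^(3x)
But 4y = 16e^(3x)
y' ≠ 4y — the derivative does not match

No, it is not a solution.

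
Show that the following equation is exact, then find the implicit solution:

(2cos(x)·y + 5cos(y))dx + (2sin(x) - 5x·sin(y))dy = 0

Verify exactness: ∂M/∂y = ∂N/∂x ✓
Find F(x,y) such that ∂F/∂x = M, ∂F/∂y = N
Solution: 2sin(x)·y + 5x·cos(y) = C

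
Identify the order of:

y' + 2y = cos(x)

The order is 1 (highest derivative is of order 1).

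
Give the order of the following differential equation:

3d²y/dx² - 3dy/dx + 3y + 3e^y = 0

The order is 2 (highest derivative is of order 2).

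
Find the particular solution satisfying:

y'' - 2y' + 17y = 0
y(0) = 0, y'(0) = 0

General solution: y = e^x(C₁cos(4x) + C₂sin(4x))
Complex roots r = 1 ± 4i
Applying ICs: C₁ = 0, C₂ = 0
Particular solution: y = 0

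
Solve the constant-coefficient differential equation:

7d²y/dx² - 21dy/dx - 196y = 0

Characteristic equation: 7r² - 21r - 196 = 0
Divide by 7: r² - 3r - 28 = 0
Roots: r = 7, -4 (distinct real)
General solution: y = C₁e^(7x) + C₂e^(-4x)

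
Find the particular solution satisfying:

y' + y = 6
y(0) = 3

General solution: y = 6 + Ce^(-x)
Applying y(0) = 3: C = 3 - 6 = -3
Particular solution: y = 6 - 3e^(-x)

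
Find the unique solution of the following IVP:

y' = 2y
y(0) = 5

General solution: y = Ce^(2x)
Applying IC y(0) = 5:
Particular solution: y = 5e^(2x)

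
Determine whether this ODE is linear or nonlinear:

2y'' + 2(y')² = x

Nonlinear ((y')² term)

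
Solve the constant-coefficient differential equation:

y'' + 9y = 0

Characteristic equation: r² + 9 = 0
Roots: r = ±3i (complex conjugates)
General solution: y = C₁cos(3x) + C₂sin(3x)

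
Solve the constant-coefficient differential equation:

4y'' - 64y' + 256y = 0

Characteristic equation: 4r² - 64r + 256 = 0
Divide by 4: r² - 16r + 64 = 0
Factored: (r - 8)² = 0
Repeated root: r = 8
General solution: y = (C₁ + C₂x)e^(8x)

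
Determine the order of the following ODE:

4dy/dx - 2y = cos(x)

The order is 1 (highest derivative is of order 1).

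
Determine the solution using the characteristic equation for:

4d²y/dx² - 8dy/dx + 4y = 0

Characteristic equation: 4r² - 8r + 4 = 0
Divide by 4: r² - 2r + 1 = 0
Factored: (r - 1)² = 0
Repeated root: r = 1
General solution: y = (C₁ + C₂x)e^x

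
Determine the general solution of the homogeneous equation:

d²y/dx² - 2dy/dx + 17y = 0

Characteristic equation: r² - 2r + 17 = 0
Roots: r = 1 ± 4i (complex conjugates)
General solution: y = e^x(C₁cos(4x) + C₂sin(4x))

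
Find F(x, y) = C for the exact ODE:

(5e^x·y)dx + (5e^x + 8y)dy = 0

Verify exactness: ∂M/∂y = ∂N/∂x ✓
Find F(x,y) such that ∂F/∂x = M, ∂F/∂y = N
Solution: 5e^x·y + 4y² = C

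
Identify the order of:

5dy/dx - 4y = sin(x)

The order is 1 (highest derivative is of order 1).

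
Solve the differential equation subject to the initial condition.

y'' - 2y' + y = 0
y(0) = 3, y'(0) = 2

General solution: y = (C₁ + C₂x)e^x
Repeated root r = 1
Applying ICs: C₁ = 3, C₂ = -1
Particular solution: y = (3 - x)e^x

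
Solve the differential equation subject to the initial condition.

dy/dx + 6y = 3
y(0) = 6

General solution: y = 1/2 + Ce^(-6x)
Applying y(0) = 6: C = 6 - 1/2 = 11/2
Particular solution: y = 1/2 + (11/2)e^(-6x)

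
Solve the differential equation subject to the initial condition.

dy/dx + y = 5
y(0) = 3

General solution: y = 5 + Ce^(-x)
Applying y(0) = 3: C = 3 - 5 = -2
Particular solution: y = 5 - 2e^(-x)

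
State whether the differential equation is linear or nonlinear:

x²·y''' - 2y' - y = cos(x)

Linear (y and its derivatives appear to the first power only, no products of y terms)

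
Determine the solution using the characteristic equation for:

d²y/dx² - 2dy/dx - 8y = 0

Characteristic equation: r² - 2r - 8 = 0
Roots: r = 4, -2 (distinct real)
General solution: y = C₁e^(4x) + C₂e^(-2x)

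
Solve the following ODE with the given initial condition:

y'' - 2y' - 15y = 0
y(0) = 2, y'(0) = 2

General solution: y = C₁e^(5x) + C₂e^(-3x)
Applying ICs: C₁ = 1, C₂ = 1
Particular solution: y = e^(5x) + e^(-3x)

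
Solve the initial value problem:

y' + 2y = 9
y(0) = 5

General solution: y = 9/2 + Ce^(-2x)
Applying y(0) = 5: C = 5 - 9/2 = 1/2
Particular solution: y = 9/2 + (1/2)e^(-2x)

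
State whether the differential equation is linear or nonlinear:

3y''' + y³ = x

Nonlinear (y³ term)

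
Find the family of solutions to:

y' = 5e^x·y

Separating variables and integrating:
ln|y| = 5e^x + C

General solution: y = Ce^(5e^x)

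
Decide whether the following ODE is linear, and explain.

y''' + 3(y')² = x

Nonlinear ((y')² term)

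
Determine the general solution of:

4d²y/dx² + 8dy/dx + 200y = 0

Characteristic equation: 4r² + 8r + 200 = 0
Divide by 4: r² + 2r + 50 = 0
Roots: r = -1 ± 7i (complex conjugates)
General solution: y = e^(-x)(C₁cos(7x) + C₂sin(7x))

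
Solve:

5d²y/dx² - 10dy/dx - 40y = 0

Characteristic equation: 5r² - 10r - 40 = 0
Divide by 5: r² - 2r - 8 = 0
Roots: r = 4, -2 (distinct real)
General solution: y = C₁e^(4x) + C₂e^(-2x)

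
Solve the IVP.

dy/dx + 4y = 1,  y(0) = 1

General solution: y = 1/4 + Ce^(-4x)
Applying y(0) = 1: C = 1 - 1/4 = 3/4
Particular solution: y = 1/4 + (3/4)e^(-4x)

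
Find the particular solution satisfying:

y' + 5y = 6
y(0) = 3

General solution: y = 6/5 + Ce^(-5x)
Applying y(0) = 3: C = 3 - 6/5 = 9/5
Particular solution: y = 6/5 + (9/5)e^(-5x)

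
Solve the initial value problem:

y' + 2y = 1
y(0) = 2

General solution: y = 1/2 + Ce^(-2x)
Applying y(0) = 2: C = 2 - 1/2 = 3/2
Particular solution: y = 1/2 + (3/2)e^(-2x)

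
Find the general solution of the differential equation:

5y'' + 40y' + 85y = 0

Characteristic equation: 5r² + 40r + 85 = 0
Divide by 5: r² + 8r + 17 = 0
Roots: r = -4 ± i (complex conjugates)
General solution: y = e^(-4x)(C₁cos(x) + C₂sin(x))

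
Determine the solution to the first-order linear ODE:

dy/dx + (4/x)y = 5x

Using integrating factor method:

General solution: y = (5/6)x^2 + Cx^(-4)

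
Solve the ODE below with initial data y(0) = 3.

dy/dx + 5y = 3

General solution: y = 3/5 + Ce^(-5x)
Applying y(0) = 3: C = 3 - 3/5 = 12/5
Particular solution: y = 3/5 + (12/5)e^(-5x)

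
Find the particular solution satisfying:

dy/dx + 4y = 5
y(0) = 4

General solution: y = 5/4 + Ce^(-4x)
Applying y(0) = 4: C = 4 - 5/4 = 11/4
Particular solution: y = 5/4 + (11/4)e^(-4x)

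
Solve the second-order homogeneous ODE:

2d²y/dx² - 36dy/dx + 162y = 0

Characteristic equation: 2r² - 36r + 162 = 0
Divide by 2: r² - 18r + 81 = 0
Factored: (r - 9)² = 0
Repeated root: r = 9
General solution: y = (C₁ + C₂x)e^(9x)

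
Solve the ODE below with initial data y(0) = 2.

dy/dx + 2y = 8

General solution: y = 4 + Ce^(-2x)
Applying y(0) = 2: C = 2 - 4 = -2
Particular solution: y = 4 - 2e^(-2x)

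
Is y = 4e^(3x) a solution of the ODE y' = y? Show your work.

Verification:
y = 4e^(3x)
y' = 12e^(3x)
But y = 4e^(3x)
y' ≠ y — the derivative does not match

No, it is not a solution.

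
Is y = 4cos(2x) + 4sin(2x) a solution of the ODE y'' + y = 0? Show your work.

Verification:
y'' = -16cos(2x) - 16sin(2x)
y'' + y ≠ 0 (frequency mismatch: got 4 instead of 1)

No, it is not a solution.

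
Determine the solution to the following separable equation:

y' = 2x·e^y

Separating variables and integrating:
-e^(-y) = x² + C

General solution: y = -ln(C - x²)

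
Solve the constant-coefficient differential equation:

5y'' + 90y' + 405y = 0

Characteristic equation: 5r² + 90r + 405 = 0
Divide by 5: r² + 18r + 81 = 0
Factored: (r + 9)² = 0
Repeated root: r = -9
General solution: y = (C₁ + C₂x)e^(-9x)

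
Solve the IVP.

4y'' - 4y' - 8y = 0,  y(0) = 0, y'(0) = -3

General solution: y = C₁e^(2x) + C₂e^(-x)
Applying ICs: C₁ = -1, C₂ = 1
Particular solution: y = -e^(2x) + e^(-x)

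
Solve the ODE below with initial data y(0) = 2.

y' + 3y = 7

General solution: y = 7/3 + Ce^(-3x)
Applying y(0) = 2: C = 2 - 7/3 = -1/3
Particular solution: y = 7/3 - (1/3)e^(-3x)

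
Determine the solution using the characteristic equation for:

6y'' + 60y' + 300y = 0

Characteristic equation: 6r² + 60r + 300 = 0
Divide by 6: r² + 10r + 50 = 0
Roots: r = -5 ± 5i (complex conjugates)
General solution: y = e^(-5x)(C₁cos(5x) + C₂sin(5x))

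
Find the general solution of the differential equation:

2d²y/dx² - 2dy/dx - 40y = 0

Characteristic equation: 2r² - 2r - 40 = 0
Divide by 2: r² - r - 20 = 0
Roots: r = 5, -4 (distinct real)
General solution: y = C₁e^(5x) + C₂e^(-4x)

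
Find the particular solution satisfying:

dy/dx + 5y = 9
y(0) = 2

General solution: y = 9/5 + Ce^(-5x)
Applying y(0) = 2: C = 2 - 9/5 = 1/5
Particular solution: y = 9/5 + (1/5)e^(-5x)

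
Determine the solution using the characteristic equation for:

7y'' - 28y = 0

Characteristic equation: 7r² - 28 = 0
Divide by 7: r² - 4 = 0
Roots: r = 2, -2 (distinct real)
General solution: y = C₁e^(2x) + C₂e^(-2x)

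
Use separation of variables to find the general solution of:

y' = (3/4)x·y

Separating variables and integrating:
ln|y| = 3x^2/8 + C

General solution: y = Ce^(3x^2/8)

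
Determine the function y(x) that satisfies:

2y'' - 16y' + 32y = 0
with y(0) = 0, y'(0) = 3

General solution: y = (C₁ + C₂x)e^(4x)
Repeated root r = 4
Applying ICs: C₁ = 0, C₂ = 3
Particular solution: y = 3xe^(4x)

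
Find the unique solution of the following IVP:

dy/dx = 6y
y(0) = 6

General solution: y = Ce^(6x)
Applying IC y(0) = 6:
Particular solution: y = 6e^(6x)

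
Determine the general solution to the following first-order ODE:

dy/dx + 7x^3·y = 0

Using integrating factor method:

General solution: y = Ce^(-7x^4/4)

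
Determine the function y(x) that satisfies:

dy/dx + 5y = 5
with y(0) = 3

General solution: y = 1 + Ce^(-5x)
Applying y(0) = 3: C = 3 - 1 = 2
Particular solution: y = 1 + 2e^(-5x)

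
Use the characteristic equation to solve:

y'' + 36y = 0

Characteristic equation: r² + 36 = 0
Roots: r = ±6i (complex conjugates)
General solution: y = C₁cos(6x) + C₂sin(6x)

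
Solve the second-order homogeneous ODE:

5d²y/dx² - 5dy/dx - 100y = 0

Characteristic equation: 5r² - 5r - 100 = 0
Divide by 5: r² - r - 20 = 0
Roots: r = 5, -4 (distinct real)
General solution: y = C₁e^(5x) + C₂e^(-4x)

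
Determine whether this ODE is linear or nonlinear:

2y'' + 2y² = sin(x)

Nonlinear (y² term)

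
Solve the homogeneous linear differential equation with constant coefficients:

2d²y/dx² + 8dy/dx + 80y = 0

Characteristic equation: 2r² + 8r + 80 = 0
Divide by 2: r² + 4r + 40 = 0
Roots: r = -2 ± 6i (complex conjugates)
General solution: y = e^(-2x)(C₁cos(6x) + C₂sin(6x))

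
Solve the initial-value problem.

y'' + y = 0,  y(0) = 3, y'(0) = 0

General solution: y = C₁cos(x) + C₂sin(x)
Complex roots r = ±i
Applying ICs: C₁ = 3, C₂ = 0
Particular solution: y = 3cos(x)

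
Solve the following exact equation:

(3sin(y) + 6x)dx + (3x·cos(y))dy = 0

Verify exactness: ∂M/∂y = ∂N/∂x ✓
Find F(x,y) such that ∂F/∂x = M, ∂F/∂y = N
Solution: 3x·sin(y) + 3x² = C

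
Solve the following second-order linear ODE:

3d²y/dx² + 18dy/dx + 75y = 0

Characteristic equation: 3r² + 18r + 75 = 0
Divide by 3: r² + 6r + 25 = 0
Roots: r = -3 ± 4i (complex conjugates)
General solution: y = e^(-3x)(C₁cos(4x) + C₂sin(4x))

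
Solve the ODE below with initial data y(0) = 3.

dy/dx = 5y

General solution: y = Ce^(5x)
Applying IC y(0) = 3:
Particular solution: y = 3e^(5x)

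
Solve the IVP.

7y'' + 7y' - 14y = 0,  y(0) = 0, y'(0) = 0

General solution: y = C₁e^x + C₂e^(-2x)
Applying ICs: C₁ = 0, C₂ = 0
Particular solution: y = 0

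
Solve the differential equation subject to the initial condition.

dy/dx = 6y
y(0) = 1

General solution: y = Ce^(6x)
Applying IC y(0) = 1:
Particular solution: y = e^(6x)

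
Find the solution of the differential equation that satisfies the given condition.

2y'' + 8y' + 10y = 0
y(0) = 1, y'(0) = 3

General solution: y = e^(-2x)(C₁cos(x) + C₂sin(x))
Complex roots r = -2 ± i
Applying ICs: C₁ = 1, C₂ = 5
Particular solution: y = e^(-2x)(cos(x) + 5sin(x))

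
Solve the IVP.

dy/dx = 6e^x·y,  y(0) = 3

General solution: y = Ce^(6e^x)
Applying IC y(0) = 3:
Particular solution: y = 3e^(6(e^x - 1))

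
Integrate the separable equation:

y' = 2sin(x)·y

Separating variables and integrating:
ln|y| = -2cos(x) + C

General solution: y = Ce^(-2cos(x))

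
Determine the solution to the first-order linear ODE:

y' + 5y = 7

Using integrating factor method:

General solution: y = 7/5 + Ce^(-5x)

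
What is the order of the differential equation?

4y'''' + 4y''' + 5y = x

The order is 4 (highest derivative is of order 4).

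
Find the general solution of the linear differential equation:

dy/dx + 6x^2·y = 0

Using integrating factor method:

General solution: y = Ce^(-2x^3)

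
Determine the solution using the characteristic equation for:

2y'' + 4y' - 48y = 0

Characteristic equation: 2r² + 4r - 48 = 0
Divide by 2: r² + 2r - 24 = 0
Roots: r = 4, -6 (distinct real)
General solution: y = C₁e^(4x) + C₂e^(-6x)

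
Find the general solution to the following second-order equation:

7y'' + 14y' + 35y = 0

Characteristic equation: 7r² + 14r + 35 = 0
Divide by 7: r² + 2r + 5 = 0
Roots: r = -1 ± 2i (complex conjugates)
General solution: y = e^(-x)(C₁cos(2x) + C₂sin(2x))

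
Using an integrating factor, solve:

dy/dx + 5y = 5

Using integrating factor method:

General solution: y = 1 + Ce^(-5x)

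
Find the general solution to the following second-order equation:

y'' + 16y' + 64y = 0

Characteristic equation: r² + 16r + 64 = 0
Factored: (r + 8)² = 0
Repeated root: r = -8
General solution: y = (C₁ + C₂x)e^(-8x)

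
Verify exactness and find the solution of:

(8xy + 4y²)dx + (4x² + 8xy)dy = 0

Verify exactness: ∂M/∂y = ∂N/∂x ✓
Find F(x,y) such that ∂F/∂x = M, ∂F/∂y = N
Solution: 4x²y + 4xy² = C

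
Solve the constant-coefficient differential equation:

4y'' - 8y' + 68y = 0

Characteristic equation: 4r² - 8r + 68 = 0
Divide by 4: r² - 2r + 17 = 0
Roots: r = 1 ± 4i (complex conjugates)
General solution: y = e^x(C₁cos(4x) + C₂sin(4x))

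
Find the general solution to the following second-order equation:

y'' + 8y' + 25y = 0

Characteristic equation: r² + 8r + 25 = 0
Roots: r = -4 ± 3i (complex conjugates)
General solution: y = e^(-4x)(C₁cos(3x) + C₂sin(3x))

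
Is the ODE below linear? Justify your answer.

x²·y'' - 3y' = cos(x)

Yes. Linear (y and its derivatives appear to the first power only, no products of y terms)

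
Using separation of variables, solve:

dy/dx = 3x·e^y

Separating variables and integrating:
-e^(-y) = 3x²/2 + C

General solution: y = -ln(C - 3x²/2)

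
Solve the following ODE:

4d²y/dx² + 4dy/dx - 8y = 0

Characteristic equation: 4r² + 4r - 8 = 0
Divide by 4: r² + r - 2 = 0
Roots: r = 1, -2 (distinct real)
General solution: y = C₁e^x + C₂e^(-2x)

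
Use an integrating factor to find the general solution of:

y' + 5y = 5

Using integrating factor method:

General solution: y = 1 + Ce^(-5x)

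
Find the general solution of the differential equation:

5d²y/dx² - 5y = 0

Characteristic equation: 5r² - 5 = 0
Divide by 5: r² - 1 = 0
Roots: r = 1, -1 (distinct real)
General solution: y = C₁e^x + C₂e^(-x)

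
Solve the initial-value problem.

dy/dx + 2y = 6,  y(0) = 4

General solution: y = 3 + Ce^(-2x)
Applying y(0) = 4: C = 4 - 3 = 1
Particular solution: y = 3 + e^(-2x)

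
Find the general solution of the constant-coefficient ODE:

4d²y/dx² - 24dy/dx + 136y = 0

Characteristic equation: 4r² - 24r + 136 = 0
Divide by 4: r² - 6r + 34 = 0
Roots: r = 3 ± 5i (complex conjugates)
General solution: y = e^(3x)(C₁cos(5x) + C₂sin(5x))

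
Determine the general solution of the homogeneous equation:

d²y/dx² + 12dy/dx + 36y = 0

Characteristic equation: r² + 12r + 36 = 0
Factored: (r + 6)² = 0
Repeated root: r = -6
General solution: y = (C₁ + C₂x)e^(-6x)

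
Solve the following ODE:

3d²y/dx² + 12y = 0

Characteristic equation: 3r² + 12 = 0
Divide by 3: r² + 4 = 0
Roots: r = ±2i (complex conjugates)
General solution: y = C₁cos(2x) + C₂sin(2x)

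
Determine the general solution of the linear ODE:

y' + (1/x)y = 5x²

Using integrating factor method:

General solution: y = (5/4)x^3 + C/x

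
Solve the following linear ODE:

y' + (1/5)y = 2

Using integrating factor method:

General solution: y = 10 + Ce^(-x/5)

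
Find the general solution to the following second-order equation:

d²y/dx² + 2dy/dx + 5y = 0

Characteristic equation: r² + 2r + 5 = 0
Roots: r = -1 ± 2i (complex conjugates)
General solution: y = e^(-x)(C₁cos(2x) + C₂sin(2x))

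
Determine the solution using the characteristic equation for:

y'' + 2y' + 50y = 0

Characteristic equation: r² + 2r + 50 = 0
Roots: r = -1 ± 7i (complex conjugates)
General solution: y = e^(-x)(C₁cos(7x) + C₂sin(7x))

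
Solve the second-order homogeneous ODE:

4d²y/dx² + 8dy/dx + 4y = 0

Characteristic equation: 4r² + 8r + 4 = 0
Divide by 4: r² + 2r + 1 = 0
Factored: (r + 1)² = 0
Repeated root: r = -1
General solution: y = (C₁ + C₂x)e^(-x)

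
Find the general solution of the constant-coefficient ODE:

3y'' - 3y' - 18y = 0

Characteristic equation: 3r² - 3r - 18 = 0
Divide by 3: r² - r - 6 = 0
Roots: r = 3, -2 (distinct real)
General solution: y = C₁e^(3x) + C₂e^(-2x)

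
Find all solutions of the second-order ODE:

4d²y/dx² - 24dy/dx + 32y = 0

Characteristic equation: 4r² - 24r + 32 = 0
Divide by 4: r² - 6r + 8 = 0
Roots: r = 2, 4 (distinct real)
General solution: y = C₁e^(2x) + C₂e^(4x)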